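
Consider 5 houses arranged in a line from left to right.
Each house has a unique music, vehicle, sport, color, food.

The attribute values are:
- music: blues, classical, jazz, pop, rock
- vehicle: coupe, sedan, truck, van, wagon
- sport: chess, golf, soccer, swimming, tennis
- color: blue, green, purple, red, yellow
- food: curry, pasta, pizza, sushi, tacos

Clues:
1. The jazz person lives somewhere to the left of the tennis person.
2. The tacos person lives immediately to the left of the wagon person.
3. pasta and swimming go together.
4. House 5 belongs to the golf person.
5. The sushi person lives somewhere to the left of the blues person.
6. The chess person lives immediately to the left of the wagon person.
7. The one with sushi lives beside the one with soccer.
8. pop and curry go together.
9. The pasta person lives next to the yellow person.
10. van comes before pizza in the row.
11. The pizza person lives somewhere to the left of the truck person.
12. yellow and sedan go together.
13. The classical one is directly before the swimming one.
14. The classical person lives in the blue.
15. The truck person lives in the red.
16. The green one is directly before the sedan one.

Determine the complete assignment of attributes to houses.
Solution:

House | Music | Vehicle | Sport | Color | Food
----------------------------------------------
  1   | classical | van | chess | blue | tacos
  2   | jazz | wagon | swimming | green | pasta
  3   | rock | sedan | tennis | yellow | sushi
  4   | blues | coupe | soccer | purple | pizza
  5   | pop | truck | golf | red | curry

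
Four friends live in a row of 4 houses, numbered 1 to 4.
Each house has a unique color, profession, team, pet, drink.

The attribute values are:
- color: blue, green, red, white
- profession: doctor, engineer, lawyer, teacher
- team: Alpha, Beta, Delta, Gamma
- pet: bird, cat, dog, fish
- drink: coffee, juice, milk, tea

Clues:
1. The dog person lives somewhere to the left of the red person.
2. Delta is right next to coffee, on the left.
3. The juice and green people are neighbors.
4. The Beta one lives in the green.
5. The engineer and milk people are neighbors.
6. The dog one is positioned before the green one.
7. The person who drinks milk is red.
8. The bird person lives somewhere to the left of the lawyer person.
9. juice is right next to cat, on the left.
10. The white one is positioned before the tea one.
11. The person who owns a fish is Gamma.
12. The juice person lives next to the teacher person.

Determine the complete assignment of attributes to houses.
Solution:

House | Color | Profession | Team | Pet | Drink
-----------------------------------------------
  1   | white | doctor | Delta | dog | juice
  2   | green | teacher | Beta | cat | coffee
  3   | blue | engineer | Alpha | bird | tea
  4   | red | lawyer | Gamma | fish | milk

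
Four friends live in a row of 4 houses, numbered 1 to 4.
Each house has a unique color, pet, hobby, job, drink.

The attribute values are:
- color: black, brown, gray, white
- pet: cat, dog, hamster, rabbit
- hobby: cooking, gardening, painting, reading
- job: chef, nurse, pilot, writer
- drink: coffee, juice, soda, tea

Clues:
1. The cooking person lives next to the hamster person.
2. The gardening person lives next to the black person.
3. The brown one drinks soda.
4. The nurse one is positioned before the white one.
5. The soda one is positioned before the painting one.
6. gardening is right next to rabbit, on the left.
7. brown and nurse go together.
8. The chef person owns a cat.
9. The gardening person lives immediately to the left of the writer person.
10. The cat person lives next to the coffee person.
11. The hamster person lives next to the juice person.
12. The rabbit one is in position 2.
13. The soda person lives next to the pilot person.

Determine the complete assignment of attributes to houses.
Solution:

House | Color | Pet | Hobby | Job | Drink
-----------------------------------------
  1   | gray | cat | gardening | chef | tea
  2   | black | rabbit | cooking | writer | coffee
  3   | brown | hamster | reading | nurse | soda
  4   | white | dog | painting | pilot | juice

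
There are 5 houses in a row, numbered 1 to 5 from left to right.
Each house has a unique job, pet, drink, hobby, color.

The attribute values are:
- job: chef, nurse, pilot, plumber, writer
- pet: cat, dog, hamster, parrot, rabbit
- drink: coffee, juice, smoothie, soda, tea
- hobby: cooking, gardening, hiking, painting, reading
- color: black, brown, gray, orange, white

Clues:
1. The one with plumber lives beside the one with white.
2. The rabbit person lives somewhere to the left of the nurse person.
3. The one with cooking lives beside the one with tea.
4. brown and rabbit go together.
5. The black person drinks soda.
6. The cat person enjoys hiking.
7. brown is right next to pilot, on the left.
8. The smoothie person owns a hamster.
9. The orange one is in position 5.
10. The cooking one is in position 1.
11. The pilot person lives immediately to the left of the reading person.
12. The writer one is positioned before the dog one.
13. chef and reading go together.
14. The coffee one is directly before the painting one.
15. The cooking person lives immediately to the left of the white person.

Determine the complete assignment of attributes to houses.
Solution:

House | Job | Pet | Drink | Hobby | Color
-----------------------------------------
  1   | plumber | rabbit | coffee | cooking | brown
  2   | pilot | parrot | tea | painting | white
  3   | chef | hamster | smoothie | reading | gray
  4   | writer | cat | soda | hiking | black
  5   | nurse | dog | juice | gardening | orange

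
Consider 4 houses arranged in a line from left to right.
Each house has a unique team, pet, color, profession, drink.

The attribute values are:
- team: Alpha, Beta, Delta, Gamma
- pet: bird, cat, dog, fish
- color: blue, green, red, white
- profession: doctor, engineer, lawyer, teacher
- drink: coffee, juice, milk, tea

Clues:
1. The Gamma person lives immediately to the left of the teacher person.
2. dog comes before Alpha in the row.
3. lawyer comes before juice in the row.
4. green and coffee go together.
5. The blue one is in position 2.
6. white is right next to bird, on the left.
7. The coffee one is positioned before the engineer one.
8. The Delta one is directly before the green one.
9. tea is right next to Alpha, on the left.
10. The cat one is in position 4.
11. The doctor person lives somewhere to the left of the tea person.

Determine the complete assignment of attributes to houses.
Solution:

House | Team | Pet | Color | Profession | Drink
-----------------------------------------------
  1   | Gamma | dog | white | doctor | milk
  2   | Delta | bird | blue | teacher | tea
  3   | Alpha | fish | green | lawyer | coffee
  4   | Beta | cat | red | engineer | juice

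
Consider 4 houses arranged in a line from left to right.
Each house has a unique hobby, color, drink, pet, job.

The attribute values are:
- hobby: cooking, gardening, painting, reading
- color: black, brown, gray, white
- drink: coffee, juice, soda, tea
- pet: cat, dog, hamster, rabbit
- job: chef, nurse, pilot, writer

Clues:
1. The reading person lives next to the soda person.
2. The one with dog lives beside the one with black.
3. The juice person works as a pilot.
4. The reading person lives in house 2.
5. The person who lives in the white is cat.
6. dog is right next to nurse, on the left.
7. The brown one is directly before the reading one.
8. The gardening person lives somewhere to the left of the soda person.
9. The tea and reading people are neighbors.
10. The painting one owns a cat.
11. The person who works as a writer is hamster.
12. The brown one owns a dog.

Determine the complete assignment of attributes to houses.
Solution:

House | Hobby | Color | Drink | Pet | Job
-----------------------------------------
  1   | gardening | brown | tea | dog | chef
  2   | reading | black | coffee | rabbit | nurse
  3   | cooking | gray | soda | hamster | writer
  4   | painting | white | juice | cat | pilot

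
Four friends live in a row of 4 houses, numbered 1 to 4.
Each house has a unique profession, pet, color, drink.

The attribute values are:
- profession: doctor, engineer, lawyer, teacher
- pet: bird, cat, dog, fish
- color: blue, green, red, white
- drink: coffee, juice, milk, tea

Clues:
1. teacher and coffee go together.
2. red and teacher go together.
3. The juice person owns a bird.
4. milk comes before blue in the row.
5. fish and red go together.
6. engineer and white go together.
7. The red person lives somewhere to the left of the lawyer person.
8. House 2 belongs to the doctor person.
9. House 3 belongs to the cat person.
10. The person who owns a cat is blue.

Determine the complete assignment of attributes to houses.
Solution:

House | Profession | Pet | Color | Drink
----------------------------------------
  1   | teacher | fish | red | coffee
  2   | doctor | dog | green | milk
  3   | lawyer | cat | blue | tea
  4   | engineer | bird | white | juice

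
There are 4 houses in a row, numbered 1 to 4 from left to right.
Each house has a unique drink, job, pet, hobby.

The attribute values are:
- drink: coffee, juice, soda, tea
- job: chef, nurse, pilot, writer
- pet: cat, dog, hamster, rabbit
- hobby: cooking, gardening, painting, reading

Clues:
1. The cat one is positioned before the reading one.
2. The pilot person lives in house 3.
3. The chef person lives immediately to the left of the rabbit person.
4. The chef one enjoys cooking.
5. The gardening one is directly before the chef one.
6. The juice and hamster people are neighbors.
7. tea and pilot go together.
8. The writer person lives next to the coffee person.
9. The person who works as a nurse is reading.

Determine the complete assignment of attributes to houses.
Solution:

House | Drink | Job | Pet | Hobby
---------------------------------
  1   | juice | writer | cat | gardening
  2   | coffee | chef | hamster | cooking
  3   | tea | pilot | rabbit | painting
  4   | soda | nurse | dog | reading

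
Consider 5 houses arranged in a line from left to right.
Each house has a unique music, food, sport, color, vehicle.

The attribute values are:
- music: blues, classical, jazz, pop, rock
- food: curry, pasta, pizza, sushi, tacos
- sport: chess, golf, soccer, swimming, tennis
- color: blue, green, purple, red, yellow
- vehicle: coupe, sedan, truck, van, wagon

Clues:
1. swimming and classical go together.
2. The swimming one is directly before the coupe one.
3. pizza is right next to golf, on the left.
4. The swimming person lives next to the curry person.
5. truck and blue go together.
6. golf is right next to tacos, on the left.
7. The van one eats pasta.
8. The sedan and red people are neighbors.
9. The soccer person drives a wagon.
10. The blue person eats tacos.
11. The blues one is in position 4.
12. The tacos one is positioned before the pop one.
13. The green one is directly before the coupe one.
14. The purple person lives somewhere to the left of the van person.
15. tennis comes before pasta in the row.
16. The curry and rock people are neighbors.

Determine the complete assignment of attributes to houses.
Solution:

House | Music | Food | Sport | Color | Vehicle
----------------------------------------------
  1   | classical | pizza | swimming | green | sedan
  2   | jazz | curry | golf | red | coupe
  3   | rock | tacos | tennis | blue | truck
  4   | blues | sushi | soccer | purple | wagon
  5   | pop | pasta | chess | yellow | van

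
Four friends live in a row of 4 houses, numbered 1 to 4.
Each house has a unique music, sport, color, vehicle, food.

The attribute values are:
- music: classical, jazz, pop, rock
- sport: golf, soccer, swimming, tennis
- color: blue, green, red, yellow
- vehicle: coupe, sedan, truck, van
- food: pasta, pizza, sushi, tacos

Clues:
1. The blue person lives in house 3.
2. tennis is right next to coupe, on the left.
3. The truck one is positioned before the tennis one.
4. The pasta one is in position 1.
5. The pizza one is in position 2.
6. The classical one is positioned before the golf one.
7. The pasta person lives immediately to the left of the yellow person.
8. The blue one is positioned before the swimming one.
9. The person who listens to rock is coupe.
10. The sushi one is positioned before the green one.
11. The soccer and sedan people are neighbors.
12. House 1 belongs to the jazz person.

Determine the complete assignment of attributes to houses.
Solution:

House | Music | Sport | Color | Vehicle | Food
----------------------------------------------
  1   | jazz | soccer | red | truck | pasta
  2   | classical | tennis | yellow | sedan | pizza
  3   | rock | golf | blue | coupe | sushi
  4   | pop | swimming | green | van | tacos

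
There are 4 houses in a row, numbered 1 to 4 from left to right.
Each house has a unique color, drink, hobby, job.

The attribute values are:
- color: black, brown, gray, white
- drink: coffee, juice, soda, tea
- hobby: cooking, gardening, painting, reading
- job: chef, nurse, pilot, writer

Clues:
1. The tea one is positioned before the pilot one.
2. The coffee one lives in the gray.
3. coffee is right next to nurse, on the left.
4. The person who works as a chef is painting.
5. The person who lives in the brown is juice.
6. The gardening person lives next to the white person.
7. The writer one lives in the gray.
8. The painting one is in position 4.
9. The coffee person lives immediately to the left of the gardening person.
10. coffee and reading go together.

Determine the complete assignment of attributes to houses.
Solution:

House | Color | Drink | Hobby | Job
-----------------------------------
  1   | gray | coffee | reading | writer
  2   | black | tea | gardening | nurse
  3   | white | soda | cooking | pilot
  4   | brown | juice | painting | chef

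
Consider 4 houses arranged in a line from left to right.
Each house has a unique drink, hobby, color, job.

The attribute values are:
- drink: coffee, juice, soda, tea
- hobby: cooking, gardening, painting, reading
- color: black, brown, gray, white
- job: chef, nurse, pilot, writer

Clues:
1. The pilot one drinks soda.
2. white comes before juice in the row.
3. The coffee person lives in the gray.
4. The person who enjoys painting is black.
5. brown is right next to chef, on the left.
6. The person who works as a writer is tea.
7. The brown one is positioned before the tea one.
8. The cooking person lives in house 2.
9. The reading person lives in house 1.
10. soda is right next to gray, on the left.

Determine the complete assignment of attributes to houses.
Solution:

House | Drink | Hobby | Color | Job
-----------------------------------
  1   | soda | reading | brown | pilot
  2   | coffee | cooking | gray | chef
  3   | tea | gardening | white | writer
  4   | juice | painting | black | nurse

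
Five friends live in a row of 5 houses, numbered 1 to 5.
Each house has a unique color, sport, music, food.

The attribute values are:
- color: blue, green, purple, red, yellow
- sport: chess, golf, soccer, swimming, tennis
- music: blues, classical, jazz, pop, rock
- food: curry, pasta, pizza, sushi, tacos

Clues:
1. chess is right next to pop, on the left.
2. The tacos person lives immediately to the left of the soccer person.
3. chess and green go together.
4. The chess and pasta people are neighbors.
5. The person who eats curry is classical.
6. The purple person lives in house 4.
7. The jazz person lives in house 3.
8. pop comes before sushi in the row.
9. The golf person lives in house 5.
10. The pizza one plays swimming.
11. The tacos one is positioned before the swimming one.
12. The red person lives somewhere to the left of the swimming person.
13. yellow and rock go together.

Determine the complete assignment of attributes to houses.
Solution:

House | Color | Sport | Music | Food
------------------------------------
  1   | green | chess | blues | tacos
  2   | red | soccer | pop | pasta
  3   | blue | swimming | jazz | pizza
  4   | purple | tennis | classical | curry
  5   | yellow | golf | rock | sushi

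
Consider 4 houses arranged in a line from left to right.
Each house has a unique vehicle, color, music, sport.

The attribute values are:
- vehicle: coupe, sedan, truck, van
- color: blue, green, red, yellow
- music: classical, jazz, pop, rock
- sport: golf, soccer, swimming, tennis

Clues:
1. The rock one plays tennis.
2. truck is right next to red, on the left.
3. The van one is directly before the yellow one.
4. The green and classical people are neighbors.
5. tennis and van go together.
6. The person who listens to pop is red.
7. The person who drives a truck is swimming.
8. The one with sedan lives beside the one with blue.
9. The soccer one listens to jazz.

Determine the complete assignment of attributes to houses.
Solution:

House | Vehicle | Color | Music | Sport
---------------------------------------
  1   | van | green | rock | tennis
  2   | truck | yellow | classical | swimming
  3   | sedan | red | pop | golf
  4   | coupe | blue | jazz | soccer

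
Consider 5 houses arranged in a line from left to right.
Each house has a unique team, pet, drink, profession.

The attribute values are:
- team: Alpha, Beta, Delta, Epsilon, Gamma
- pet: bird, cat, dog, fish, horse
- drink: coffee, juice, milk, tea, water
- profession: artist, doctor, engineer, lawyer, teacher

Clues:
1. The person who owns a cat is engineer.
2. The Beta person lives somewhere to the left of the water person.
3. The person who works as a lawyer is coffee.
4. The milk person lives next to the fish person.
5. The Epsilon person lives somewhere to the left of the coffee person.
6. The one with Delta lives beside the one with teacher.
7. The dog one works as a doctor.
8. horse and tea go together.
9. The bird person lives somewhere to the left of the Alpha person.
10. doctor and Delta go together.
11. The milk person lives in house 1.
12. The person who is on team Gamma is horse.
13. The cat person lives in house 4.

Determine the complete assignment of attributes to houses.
Solution:

House | Team | Pet | Drink | Profession
---------------------------------------
  1   | Delta | dog | milk | doctor
  2   | Epsilon | fish | juice | teacher
  3   | Beta | bird | coffee | lawyer
  4   | Alpha | cat | water | engineer
  5   | Gamma | horse | tea | artist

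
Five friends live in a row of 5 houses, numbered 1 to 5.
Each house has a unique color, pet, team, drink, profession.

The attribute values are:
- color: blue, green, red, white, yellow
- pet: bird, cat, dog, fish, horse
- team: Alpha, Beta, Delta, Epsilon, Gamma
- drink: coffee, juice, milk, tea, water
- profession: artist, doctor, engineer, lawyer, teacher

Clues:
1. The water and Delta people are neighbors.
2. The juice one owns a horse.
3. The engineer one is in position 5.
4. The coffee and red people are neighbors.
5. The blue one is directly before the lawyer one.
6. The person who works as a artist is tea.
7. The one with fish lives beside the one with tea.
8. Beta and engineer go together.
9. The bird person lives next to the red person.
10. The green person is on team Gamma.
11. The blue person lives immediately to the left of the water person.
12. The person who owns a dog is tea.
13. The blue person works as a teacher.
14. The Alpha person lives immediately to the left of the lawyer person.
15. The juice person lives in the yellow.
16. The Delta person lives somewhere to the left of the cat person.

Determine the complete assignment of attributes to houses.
Solution:

House | Color | Pet | Team | Drink | Profession
-----------------------------------------------
  1   | blue | bird | Alpha | coffee | teacher
  2   | red | fish | Epsilon | water | lawyer
  3   | white | dog | Delta | tea | artist
  4   | green | cat | Gamma | milk | doctor
  5   | yellow | horse | Beta | juice | engineer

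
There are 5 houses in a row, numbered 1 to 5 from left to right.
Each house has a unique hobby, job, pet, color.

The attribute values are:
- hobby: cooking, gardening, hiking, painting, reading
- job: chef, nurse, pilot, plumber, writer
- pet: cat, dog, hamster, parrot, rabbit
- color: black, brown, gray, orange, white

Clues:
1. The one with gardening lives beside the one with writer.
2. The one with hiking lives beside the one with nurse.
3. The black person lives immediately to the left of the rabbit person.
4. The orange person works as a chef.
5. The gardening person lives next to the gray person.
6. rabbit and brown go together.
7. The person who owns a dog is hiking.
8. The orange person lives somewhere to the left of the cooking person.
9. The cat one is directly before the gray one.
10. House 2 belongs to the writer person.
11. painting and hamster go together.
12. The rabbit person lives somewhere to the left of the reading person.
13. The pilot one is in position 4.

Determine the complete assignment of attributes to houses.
Solution:

House | Hobby | Job | Pet | Color
---------------------------------
  1   | gardening | chef | cat | orange
  2   | hiking | writer | dog | gray
  3   | painting | nurse | hamster | black
  4   | cooking | pilot | rabbit | brown
  5   | reading | plumber | parrot | white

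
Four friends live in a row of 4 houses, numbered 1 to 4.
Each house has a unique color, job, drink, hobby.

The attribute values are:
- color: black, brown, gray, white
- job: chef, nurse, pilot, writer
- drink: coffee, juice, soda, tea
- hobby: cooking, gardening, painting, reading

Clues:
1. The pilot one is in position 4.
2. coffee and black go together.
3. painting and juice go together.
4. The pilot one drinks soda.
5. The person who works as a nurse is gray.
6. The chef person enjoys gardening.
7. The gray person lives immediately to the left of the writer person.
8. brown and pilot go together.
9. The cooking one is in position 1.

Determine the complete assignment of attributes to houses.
Solution:

House | Color | Job | Drink | Hobby
-----------------------------------
  1   | gray | nurse | tea | cooking
  2   | white | writer | juice | painting
  3   | black | chef | coffee | gardening
  4   | brown | pilot | soda | reading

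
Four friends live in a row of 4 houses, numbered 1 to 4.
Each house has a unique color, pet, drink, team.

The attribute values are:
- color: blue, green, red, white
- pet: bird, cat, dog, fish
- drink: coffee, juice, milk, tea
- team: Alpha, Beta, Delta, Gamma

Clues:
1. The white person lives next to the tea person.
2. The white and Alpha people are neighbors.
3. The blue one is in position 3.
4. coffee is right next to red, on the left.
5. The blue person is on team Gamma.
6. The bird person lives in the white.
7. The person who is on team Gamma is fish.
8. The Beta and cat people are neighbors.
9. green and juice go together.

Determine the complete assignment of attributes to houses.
Solution:

House | Color | Pet | Drink | Team
----------------------------------
  1   | white | bird | coffee | Beta
  2   | red | cat | tea | Alpha
  3   | blue | fish | milk | Gamma
  4   | green | dog | juice | Delta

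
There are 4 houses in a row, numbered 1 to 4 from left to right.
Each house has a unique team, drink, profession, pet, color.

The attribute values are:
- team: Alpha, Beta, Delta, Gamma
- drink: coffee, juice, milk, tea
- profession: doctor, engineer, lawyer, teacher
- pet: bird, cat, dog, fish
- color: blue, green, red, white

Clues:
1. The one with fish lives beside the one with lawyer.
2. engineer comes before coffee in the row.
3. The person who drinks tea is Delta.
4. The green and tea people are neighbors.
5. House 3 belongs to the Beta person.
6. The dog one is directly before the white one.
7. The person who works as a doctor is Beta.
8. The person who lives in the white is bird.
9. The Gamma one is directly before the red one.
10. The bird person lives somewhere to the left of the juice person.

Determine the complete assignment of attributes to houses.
Solution:

House | Team | Drink | Profession | Pet | Color
-----------------------------------------------
  1   | Gamma | milk | engineer | fish | green
  2   | Delta | tea | lawyer | dog | red
  3   | Beta | coffee | doctor | bird | white
  4   | Alpha | juice | teacher | cat | blue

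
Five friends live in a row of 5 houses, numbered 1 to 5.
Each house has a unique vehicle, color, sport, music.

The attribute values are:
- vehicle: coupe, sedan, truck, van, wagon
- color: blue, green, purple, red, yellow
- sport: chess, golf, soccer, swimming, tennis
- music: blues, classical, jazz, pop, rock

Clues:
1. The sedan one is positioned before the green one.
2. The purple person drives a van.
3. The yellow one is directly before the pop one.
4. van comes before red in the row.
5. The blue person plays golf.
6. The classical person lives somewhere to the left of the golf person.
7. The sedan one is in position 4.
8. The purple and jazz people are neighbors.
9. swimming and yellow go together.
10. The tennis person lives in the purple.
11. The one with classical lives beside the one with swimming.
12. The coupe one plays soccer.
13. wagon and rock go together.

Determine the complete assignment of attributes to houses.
Solution:

House | Vehicle | Color | Sport | Music
---------------------------------------
  1   | van | purple | tennis | classical
  2   | truck | yellow | swimming | jazz
  3   | coupe | red | soccer | pop
  4   | sedan | blue | golf | blues
  5   | wagon | green | chess | rock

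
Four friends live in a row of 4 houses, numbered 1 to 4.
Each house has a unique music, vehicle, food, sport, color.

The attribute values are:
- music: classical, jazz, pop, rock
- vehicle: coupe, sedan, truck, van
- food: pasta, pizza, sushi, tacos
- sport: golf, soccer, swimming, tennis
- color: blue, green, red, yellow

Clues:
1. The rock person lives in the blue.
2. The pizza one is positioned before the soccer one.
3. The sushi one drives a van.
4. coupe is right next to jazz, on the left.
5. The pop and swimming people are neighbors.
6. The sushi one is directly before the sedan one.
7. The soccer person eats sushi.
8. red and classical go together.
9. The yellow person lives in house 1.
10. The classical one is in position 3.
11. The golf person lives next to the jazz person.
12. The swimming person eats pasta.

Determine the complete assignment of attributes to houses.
Solution:

House | Music | Vehicle | Food | Sport | Color
----------------------------------------------
  1   | pop | coupe | pizza | golf | yellow
  2   | jazz | truck | pasta | swimming | green
  3   | classical | van | sushi | soccer | red
  4   | rock | sedan | tacos | tennis | blue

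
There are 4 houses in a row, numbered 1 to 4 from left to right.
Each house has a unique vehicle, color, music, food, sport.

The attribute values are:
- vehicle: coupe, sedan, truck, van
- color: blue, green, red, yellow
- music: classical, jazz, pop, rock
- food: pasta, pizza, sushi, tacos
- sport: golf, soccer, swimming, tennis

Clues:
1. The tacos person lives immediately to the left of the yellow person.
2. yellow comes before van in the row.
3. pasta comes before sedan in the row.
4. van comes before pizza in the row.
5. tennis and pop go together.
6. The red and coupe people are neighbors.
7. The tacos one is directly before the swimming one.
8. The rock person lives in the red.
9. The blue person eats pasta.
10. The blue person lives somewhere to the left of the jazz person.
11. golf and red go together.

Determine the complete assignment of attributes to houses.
Solution:

House | Vehicle | Color | Music | Food | Sport
----------------------------------------------
  1   | truck | red | rock | tacos | golf
  2   | coupe | yellow | classical | sushi | swimming
  3   | van | blue | pop | pasta | tennis
  4   | sedan | green | jazz | pizza | soccer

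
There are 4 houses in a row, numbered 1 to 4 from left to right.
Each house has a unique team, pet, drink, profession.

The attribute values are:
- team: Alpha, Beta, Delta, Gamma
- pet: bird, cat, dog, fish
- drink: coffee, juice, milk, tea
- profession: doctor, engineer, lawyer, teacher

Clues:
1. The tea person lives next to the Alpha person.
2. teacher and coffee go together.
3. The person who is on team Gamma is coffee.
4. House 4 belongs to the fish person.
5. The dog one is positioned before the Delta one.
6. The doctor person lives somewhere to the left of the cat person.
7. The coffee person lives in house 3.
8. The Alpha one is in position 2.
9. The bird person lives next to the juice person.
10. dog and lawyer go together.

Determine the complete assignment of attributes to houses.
Solution:

House | Team | Pet | Drink | Profession
---------------------------------------
  1   | Beta | bird | tea | doctor
  2   | Alpha | dog | juice | lawyer
  3   | Gamma | cat | coffee | teacher
  4   | Delta | fish | milk | engineer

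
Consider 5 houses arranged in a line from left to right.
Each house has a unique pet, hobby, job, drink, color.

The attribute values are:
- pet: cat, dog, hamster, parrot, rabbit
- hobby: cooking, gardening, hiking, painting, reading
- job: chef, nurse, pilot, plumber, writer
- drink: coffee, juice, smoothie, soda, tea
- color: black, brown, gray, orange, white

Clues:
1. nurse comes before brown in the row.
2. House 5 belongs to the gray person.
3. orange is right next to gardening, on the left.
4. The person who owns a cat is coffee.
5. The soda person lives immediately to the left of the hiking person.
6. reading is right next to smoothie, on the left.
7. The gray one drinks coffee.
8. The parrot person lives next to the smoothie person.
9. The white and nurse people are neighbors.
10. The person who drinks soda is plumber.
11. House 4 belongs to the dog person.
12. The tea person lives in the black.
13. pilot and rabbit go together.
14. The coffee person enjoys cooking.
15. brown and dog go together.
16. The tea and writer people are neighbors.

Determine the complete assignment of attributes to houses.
Solution:

House | Pet | Hobby | Job | Drink | Color
-----------------------------------------
  1   | parrot | reading | plumber | soda | white
  2   | hamster | hiking | nurse | smoothie | orange
  3   | rabbit | gardening | pilot | tea | black
  4   | dog | painting | writer | juice | brown
  5   | cat | cooking | chef | coffee | gray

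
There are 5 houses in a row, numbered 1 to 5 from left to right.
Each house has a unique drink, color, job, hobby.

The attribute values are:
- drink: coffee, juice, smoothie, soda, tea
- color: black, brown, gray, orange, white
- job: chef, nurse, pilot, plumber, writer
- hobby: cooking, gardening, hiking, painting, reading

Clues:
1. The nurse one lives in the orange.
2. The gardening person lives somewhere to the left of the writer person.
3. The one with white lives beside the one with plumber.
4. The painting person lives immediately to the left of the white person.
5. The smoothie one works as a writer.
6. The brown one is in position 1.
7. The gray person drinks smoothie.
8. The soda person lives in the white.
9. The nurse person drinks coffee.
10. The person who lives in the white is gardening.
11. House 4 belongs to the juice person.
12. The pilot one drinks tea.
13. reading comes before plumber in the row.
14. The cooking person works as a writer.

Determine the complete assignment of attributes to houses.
Solution:

House | Drink | Color | Job | Hobby
-----------------------------------
  1   | tea | brown | pilot | reading
  2   | coffee | orange | nurse | painting
  3   | soda | white | chef | gardening
  4   | juice | black | plumber | hiking
  5   | smoothie | gray | writer | cooking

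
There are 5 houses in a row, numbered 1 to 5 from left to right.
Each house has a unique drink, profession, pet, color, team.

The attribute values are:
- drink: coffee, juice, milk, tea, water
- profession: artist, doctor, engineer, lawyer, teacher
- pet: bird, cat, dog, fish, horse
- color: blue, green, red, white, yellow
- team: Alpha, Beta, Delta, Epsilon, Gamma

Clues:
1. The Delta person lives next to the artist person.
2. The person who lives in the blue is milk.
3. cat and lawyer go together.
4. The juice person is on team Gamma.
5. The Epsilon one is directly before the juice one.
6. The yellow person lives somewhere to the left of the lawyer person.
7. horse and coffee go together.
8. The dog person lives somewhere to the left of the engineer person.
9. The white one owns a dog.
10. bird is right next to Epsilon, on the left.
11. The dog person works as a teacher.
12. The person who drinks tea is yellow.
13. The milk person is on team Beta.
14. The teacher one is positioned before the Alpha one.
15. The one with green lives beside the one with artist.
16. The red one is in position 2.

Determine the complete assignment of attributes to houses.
Solution:

House | Drink | Profession | Pet | Color | Team
-----------------------------------------------
  1   | water | doctor | bird | green | Delta
  2   | coffee | artist | horse | red | Epsilon
  3   | juice | teacher | dog | white | Gamma
  4   | tea | engineer | fish | yellow | Alpha
  5   | milk | lawyer | cat | blue | Beta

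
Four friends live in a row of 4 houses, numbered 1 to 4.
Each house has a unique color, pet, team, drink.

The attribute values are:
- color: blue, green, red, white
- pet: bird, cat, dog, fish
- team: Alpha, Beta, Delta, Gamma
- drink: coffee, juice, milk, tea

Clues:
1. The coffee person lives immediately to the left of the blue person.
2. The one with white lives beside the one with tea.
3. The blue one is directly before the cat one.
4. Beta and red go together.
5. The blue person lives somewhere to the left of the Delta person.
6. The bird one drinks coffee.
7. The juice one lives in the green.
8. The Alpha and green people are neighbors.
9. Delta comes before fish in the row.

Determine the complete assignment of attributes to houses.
Solution:

House | Color | Pet | Team | Drink
----------------------------------
  1   | white | bird | Gamma | coffee
  2   | blue | dog | Alpha | tea
  3   | green | cat | Delta | juice
  4   | red | fish | Beta | milk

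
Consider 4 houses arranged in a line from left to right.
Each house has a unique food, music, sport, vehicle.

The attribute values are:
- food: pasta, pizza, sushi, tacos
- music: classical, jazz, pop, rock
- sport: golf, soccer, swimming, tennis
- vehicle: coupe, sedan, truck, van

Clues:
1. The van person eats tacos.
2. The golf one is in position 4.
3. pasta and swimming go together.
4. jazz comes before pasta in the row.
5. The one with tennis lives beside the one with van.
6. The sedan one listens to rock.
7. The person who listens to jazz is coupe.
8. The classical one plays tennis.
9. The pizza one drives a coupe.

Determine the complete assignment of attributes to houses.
Solution:

House | Food | Music | Sport | Vehicle
--------------------------------------
  1   | pizza | jazz | soccer | coupe
  2   | pasta | rock | swimming | sedan
  3   | sushi | classical | tennis | truck
  4   | tacos | pop | golf | van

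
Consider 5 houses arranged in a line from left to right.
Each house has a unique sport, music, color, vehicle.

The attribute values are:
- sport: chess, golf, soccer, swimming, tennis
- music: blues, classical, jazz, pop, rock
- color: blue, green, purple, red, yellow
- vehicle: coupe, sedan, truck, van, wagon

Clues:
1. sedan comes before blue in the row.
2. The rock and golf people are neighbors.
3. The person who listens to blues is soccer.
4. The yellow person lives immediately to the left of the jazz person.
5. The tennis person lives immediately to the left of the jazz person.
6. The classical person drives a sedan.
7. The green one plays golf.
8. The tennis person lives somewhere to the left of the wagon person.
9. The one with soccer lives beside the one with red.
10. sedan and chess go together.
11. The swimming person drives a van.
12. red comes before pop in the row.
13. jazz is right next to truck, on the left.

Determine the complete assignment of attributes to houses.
Solution:

House | Sport | Music | Color | Vehicle
---------------------------------------
  1   | tennis | rock | yellow | coupe
  2   | golf | jazz | green | wagon
  3   | soccer | blues | purple | truck
  4   | chess | classical | red | sedan
  5   | swimming | pop | blue | van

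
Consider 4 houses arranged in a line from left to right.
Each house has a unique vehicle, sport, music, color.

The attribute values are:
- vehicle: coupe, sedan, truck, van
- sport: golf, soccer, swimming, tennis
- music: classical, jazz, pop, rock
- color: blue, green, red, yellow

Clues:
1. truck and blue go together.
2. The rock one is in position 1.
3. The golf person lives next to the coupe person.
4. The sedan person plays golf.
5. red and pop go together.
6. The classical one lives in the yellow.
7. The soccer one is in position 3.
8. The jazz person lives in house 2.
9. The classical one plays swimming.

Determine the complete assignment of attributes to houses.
Solution:

House | Vehicle | Sport | Music | Color
---------------------------------------
  1   | truck | tennis | rock | blue
  2   | sedan | golf | jazz | green
  3   | coupe | soccer | pop | red
  4   | van | swimming | classical | yellow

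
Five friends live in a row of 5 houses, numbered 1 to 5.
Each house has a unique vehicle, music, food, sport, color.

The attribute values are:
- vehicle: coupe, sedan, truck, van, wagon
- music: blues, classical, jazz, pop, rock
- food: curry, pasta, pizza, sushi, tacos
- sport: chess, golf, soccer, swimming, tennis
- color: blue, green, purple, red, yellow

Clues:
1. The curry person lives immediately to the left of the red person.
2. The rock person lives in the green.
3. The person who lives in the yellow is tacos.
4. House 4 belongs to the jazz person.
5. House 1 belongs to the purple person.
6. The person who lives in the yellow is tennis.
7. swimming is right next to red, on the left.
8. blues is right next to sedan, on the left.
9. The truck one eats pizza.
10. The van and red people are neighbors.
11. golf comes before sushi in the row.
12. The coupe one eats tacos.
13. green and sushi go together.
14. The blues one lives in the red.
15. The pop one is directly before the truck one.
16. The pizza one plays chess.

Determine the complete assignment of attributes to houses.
Solution:

House | Vehicle | Music | Food | Sport | Color
----------------------------------------------
  1   | van | pop | curry | swimming | purple
  2   | truck | blues | pizza | chess | red
  3   | sedan | classical | pasta | golf | blue
  4   | coupe | jazz | tacos | tennis | yellow
  5   | wagon | rock | sushi | soccer | green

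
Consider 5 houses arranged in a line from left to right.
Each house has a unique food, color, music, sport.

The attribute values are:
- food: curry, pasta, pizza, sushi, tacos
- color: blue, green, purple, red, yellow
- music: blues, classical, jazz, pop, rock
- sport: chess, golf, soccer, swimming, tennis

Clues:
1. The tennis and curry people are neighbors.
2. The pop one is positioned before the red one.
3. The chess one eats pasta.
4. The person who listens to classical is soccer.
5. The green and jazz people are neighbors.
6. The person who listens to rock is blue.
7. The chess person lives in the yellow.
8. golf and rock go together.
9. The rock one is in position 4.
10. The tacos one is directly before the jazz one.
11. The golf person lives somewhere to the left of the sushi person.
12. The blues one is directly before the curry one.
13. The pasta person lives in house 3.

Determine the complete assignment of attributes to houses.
Solution:

House | Food | Color | Music | Sport
------------------------------------
  1   | tacos | green | blues | tennis
  2   | curry | purple | jazz | swimming
  3   | pasta | yellow | pop | chess
  4   | pizza | blue | rock | golf
  5   | sushi | red | classical | soccer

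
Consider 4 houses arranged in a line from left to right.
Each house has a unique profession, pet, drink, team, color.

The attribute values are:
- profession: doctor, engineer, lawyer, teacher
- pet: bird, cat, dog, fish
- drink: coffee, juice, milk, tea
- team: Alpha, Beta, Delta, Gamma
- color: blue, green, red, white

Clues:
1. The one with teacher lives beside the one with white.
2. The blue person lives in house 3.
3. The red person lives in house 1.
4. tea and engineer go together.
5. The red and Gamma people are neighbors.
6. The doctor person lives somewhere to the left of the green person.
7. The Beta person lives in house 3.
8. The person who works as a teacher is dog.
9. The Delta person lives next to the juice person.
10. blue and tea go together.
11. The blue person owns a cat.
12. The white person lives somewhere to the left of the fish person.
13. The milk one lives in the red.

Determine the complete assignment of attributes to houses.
Solution:

House | Profession | Pet | Drink | Team | Color
-----------------------------------------------
  1   | teacher | dog | milk | Delta | red
  2   | doctor | bird | juice | Gamma | white
  3   | engineer | cat | tea | Beta | blue
  4   | lawyer | fish | coffee | Alpha | green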